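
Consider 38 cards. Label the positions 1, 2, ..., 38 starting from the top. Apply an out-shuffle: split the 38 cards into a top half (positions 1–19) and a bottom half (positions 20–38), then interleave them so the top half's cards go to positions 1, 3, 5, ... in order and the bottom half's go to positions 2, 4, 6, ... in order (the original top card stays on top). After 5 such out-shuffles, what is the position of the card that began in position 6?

Track the card's position through each out-shuffle:
6 → 11 → 21 → 4 → 7 → 13

13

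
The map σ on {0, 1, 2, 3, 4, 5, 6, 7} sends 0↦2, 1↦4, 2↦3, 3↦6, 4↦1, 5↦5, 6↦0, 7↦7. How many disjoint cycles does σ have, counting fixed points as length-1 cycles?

Cycle decomposition: (0 2 3 6) (1 4) (5) (7).
4 cycles.

4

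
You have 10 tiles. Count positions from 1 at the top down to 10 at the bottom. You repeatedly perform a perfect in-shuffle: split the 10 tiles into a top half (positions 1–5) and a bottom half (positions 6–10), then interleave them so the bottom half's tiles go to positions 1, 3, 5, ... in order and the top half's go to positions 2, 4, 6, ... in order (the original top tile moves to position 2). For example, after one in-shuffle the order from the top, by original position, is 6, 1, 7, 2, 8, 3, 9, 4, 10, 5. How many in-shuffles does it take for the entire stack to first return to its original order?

10

The in-shuffle permutes the 10 positions with cycle lengths [10].
Every tile is home exactly when every cycle has completed a whole number of laps, i.e. after lcm(10) = 10 in-shuffles.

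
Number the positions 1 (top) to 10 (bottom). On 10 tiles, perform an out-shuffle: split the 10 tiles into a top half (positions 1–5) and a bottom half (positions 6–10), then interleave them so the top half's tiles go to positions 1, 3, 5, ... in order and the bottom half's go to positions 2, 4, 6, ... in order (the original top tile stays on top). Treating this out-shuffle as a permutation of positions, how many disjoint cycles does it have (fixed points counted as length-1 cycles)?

Trace each unvisited position around until it returns:
(1) (2 3 5 9 8 6) (4 7) (10)
4 cycles in total.

4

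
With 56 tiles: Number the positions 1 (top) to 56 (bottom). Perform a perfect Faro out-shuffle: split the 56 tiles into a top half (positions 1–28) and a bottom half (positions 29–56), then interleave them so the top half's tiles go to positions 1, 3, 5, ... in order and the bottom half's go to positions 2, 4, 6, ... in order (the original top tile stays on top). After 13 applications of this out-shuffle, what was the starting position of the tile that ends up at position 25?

Work backwards from position 25, undoing one out-shuffle at a time:
25 ← 13 ← 7 ← 4 ← 30 ← ... ← 48 (13 steps).
So the tile now at position 25 started at position 48.

48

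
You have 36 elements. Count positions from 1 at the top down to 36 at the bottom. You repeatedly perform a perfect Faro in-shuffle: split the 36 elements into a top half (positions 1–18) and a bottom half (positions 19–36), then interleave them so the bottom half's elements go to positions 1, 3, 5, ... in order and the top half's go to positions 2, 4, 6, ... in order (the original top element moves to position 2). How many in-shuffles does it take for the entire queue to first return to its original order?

36

The in-shuffle permutes the 36 positions with cycle lengths [36].
Every element is home exactly when every cycle has completed a whole number of laps, i.e. after lcm(36) = 36 in-shuffles.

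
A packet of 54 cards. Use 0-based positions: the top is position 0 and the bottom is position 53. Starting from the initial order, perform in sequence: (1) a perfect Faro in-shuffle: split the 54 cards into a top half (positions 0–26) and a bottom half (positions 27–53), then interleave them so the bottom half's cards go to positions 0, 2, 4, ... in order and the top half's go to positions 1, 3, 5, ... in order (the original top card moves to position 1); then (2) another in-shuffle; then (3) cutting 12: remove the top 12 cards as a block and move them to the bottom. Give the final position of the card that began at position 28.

47

Track the card from position 28 forward through each operation:
  after op 1 (in-shuffle): 28 → 2
  after op 2 (in-shuffle): 2 → 5
  after op 3 (cut 12): 5 → 47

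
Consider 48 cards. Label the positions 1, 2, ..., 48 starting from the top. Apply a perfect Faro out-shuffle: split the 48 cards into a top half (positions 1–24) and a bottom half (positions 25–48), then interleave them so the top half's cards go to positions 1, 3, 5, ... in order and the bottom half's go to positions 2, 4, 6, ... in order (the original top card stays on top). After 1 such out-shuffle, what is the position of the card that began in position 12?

23

Track the card's position through each out-shuffle:
12 → 23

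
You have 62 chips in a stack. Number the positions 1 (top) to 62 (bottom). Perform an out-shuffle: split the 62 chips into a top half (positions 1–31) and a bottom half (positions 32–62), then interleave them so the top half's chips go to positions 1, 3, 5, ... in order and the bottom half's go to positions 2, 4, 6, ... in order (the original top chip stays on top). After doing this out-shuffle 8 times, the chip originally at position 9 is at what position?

36

Track the chip's position through each out-shuffle:
9 → 17 → 33 → 4 → 7 → 13 → 25 → 49 → 36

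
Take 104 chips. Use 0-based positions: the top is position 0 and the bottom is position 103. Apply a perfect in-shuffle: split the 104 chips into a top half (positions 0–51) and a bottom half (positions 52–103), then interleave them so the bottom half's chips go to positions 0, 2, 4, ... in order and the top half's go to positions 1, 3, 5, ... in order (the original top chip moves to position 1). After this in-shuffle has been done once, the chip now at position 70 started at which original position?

87

Work backwards from position 70, undoing one in-shuffle at a time:
70 ← 87
So the chip now at position 70 started at position 87.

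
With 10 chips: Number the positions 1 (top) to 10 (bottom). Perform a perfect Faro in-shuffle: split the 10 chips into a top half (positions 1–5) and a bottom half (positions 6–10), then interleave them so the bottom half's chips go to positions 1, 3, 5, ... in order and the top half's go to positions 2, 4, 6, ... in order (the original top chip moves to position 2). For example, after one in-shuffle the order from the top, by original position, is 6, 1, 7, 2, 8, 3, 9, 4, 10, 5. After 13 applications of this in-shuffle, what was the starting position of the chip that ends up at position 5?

2

Work backwards from position 5, undoing one in-shuffle at a time:
5 ← 8 ← 4 ← 2 ← 1 ← ... ← 2 (13 steps).
So the chip now at position 5 started at position 2.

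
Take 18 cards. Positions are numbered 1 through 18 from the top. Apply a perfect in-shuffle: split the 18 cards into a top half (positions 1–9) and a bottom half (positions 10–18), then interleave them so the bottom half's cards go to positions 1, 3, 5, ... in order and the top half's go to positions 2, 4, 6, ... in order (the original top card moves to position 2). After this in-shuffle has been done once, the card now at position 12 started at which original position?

6

Work backwards from position 12, undoing one in-shuffle at a time:
12 ← 6
So the card now at position 12 started at position 6.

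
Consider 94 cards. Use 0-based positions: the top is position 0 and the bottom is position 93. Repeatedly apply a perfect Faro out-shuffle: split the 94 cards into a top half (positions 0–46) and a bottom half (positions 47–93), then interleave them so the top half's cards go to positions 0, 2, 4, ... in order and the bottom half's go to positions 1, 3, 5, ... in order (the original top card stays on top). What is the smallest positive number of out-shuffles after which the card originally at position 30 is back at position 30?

5

Follow position 30 under repeated out-shuffles:
30 → 60 → 27 → 54 → 15 → 30
It first returns after 5 out-shuffles.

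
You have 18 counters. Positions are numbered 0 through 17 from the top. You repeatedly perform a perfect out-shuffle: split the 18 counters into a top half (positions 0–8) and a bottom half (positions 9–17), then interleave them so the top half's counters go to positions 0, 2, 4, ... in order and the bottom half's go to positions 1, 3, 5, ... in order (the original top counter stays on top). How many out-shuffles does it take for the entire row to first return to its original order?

8

The out-shuffle permutes the 18 positions with cycle lengths [1, 1, 8, 8].
Every counter is home exactly when every cycle has completed a whole number of laps, i.e. after lcm(1, 8) = 8 out-shuffles.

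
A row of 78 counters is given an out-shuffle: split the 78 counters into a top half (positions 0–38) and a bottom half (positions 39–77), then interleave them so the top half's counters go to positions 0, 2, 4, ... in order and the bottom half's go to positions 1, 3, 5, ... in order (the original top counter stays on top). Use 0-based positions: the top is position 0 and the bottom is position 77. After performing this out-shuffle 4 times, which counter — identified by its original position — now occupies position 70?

14

Work backwards from position 70, undoing one out-shuffle at a time:
70 ← 35 ← 56 ← 28 ← 14
So the counter now at position 70 started at position 14.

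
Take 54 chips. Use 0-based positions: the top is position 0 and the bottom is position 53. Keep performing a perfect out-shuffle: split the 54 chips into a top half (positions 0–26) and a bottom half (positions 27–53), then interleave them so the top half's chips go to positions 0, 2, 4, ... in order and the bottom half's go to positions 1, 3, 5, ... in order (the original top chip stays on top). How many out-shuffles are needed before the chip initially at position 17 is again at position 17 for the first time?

Follow position 17 under repeated out-shuffles:
17 → 34 → 15 → 30 → 7 → 14 → 28 → 3 → ... → 17 (length 52)
It first returns after 52 out-shuffles.

52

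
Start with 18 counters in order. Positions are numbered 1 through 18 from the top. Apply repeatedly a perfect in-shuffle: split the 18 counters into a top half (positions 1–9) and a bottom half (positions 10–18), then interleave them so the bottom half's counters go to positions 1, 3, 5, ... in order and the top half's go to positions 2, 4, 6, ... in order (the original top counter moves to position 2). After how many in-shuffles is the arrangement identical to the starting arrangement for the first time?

18

The in-shuffle permutes the 18 positions with cycle lengths [18].
Every counter is home exactly when every cycle has completed a whole number of laps, i.e. after lcm(18) = 18 in-shuffles.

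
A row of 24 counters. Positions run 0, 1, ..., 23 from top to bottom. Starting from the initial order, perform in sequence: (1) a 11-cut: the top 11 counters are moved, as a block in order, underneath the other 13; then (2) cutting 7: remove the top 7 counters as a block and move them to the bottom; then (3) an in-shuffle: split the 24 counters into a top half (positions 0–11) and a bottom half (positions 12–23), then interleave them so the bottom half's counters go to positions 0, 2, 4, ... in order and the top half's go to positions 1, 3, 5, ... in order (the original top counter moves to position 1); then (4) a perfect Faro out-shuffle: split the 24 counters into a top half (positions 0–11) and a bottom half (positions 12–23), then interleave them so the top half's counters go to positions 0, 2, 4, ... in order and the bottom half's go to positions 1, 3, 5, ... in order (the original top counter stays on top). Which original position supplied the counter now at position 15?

3

Undo the operations in reverse order, starting from position 15:
  undo op 4 (out-shuffle, from bottom half): 15 ← 19
  undo op 3 (in-shuffle, from top half): 19 ← 9
  undo op 2 (cut 7): 9 ← 16
  undo op 1 (cut 11): 16 ← 3
So the counter at position 15 came from original position 3.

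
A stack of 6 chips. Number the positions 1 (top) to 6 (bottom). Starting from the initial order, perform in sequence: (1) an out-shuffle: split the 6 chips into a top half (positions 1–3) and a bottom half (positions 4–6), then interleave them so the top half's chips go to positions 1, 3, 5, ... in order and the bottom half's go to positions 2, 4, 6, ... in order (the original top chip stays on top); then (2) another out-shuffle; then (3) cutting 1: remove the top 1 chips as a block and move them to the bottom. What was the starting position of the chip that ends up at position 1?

Undo the operations in reverse order, starting from position 1:
  undo op 3 (cut 1): 1 ← 2
  undo op 2 (out-shuffle, from bottom half): 2 ← 4
  undo op 1 (out-shuffle, from bottom half): 4 ← 5
So the chip at position 1 came from original position 5.

5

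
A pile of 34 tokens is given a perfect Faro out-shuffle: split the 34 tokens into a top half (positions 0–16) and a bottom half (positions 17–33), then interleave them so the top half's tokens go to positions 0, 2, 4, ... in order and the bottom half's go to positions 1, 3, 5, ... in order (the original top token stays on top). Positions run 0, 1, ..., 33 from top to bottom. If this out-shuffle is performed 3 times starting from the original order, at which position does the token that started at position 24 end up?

Track the token's position through each out-shuffle:
24 → 15 → 30 → 27

27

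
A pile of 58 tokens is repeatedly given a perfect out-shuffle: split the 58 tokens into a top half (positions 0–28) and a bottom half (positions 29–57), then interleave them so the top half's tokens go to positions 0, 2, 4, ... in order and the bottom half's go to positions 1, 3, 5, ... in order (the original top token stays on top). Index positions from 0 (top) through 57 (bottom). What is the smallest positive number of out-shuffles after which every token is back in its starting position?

18

The out-shuffle permutes the 58 positions with cycle lengths [1, 1, 2, 18, 18, 18].
Every token is home exactly when every cycle has completed a whole number of laps, i.e. after lcm(1, 2, 18) = 18 out-shuffles.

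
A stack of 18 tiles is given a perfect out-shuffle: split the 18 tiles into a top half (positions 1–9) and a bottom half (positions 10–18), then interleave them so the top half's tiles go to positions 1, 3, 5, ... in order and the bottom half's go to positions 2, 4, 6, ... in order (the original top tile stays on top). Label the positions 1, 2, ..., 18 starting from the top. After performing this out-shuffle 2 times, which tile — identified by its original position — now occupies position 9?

Work backwards from position 9, undoing one out-shuffle at a time:
9 ← 5 ← 3
So the tile now at position 9 started at position 3.

3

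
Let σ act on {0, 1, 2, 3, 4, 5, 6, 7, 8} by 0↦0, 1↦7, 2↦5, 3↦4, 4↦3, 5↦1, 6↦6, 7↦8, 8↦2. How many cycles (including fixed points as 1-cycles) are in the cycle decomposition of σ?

Cycle decomposition: (0) (1 7 8 2 5) (3 4) (6).
4 cycles.

4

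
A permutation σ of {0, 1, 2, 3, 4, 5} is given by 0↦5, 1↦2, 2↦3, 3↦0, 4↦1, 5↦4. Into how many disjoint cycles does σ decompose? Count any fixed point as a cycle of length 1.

1

Cycle decomposition: (0 5 4 1 2 3).
1 cycle.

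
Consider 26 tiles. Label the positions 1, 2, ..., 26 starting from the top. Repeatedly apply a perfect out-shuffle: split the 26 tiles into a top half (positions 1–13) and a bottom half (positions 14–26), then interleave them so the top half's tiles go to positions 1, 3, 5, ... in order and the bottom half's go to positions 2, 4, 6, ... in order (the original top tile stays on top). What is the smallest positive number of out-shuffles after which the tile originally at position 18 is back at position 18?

20

Follow position 18 under repeated out-shuffles:
18 → 10 → 19 → 12 → 23 → 20 → 14 → 2 → 3 → 5 → 9 → 17 → 8 → 15 → 4 → 7 → 13 → 25 → 24 → 22 → 18
It first returns after 20 out-shuffles.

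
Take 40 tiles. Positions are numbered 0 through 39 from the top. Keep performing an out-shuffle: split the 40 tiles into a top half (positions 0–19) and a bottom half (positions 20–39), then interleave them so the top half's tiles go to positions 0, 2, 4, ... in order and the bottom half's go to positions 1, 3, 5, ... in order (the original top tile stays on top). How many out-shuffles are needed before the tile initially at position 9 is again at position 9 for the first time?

12

Follow position 9 under repeated out-shuffles:
9 → 18 → 36 → 33 → 27 → 15 → 30 → 21 → 3 → 6 → 12 → 24 → 9
It first returns after 12 out-shuffles.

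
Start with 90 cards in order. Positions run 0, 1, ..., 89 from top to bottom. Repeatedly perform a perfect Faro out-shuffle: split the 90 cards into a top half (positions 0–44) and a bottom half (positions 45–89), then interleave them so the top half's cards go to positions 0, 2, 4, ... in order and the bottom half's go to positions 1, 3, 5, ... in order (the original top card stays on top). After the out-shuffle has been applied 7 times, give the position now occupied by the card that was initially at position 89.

Position 89 is a fixed point of every out-shuffle, so the card never moves.

89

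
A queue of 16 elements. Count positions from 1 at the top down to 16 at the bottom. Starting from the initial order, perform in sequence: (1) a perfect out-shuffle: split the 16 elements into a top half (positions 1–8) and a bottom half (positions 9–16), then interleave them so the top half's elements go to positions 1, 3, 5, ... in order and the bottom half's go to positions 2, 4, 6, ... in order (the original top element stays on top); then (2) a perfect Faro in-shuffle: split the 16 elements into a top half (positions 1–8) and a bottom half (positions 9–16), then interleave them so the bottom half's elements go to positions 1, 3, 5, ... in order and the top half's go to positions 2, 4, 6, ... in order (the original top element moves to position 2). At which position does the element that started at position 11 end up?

12

Track the element from position 11 forward through each operation:
  after op 1 (out-shuffle): 11 → 6
  after op 2 (in-shuffle): 6 → 12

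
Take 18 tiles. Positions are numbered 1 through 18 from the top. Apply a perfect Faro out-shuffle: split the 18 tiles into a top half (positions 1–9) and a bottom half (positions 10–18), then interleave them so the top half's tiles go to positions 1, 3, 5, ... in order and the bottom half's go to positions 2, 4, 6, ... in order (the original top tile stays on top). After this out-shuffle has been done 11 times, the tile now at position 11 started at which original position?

Work backwards from position 11, undoing one out-shuffle at a time:
11 ← 6 ← 12 ← 15 ← 8 ← 13 ← 7 ← 4 ← 11 ← 6 ← 12 ← 15
So the tile now at position 11 started at position 15.

15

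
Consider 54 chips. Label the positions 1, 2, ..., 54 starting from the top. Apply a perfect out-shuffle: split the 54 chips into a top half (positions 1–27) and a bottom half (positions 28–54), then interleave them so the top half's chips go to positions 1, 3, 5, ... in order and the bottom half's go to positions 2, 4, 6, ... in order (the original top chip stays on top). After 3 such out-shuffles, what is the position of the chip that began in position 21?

Track the chip's position through each out-shuffle:
21 → 41 → 28 → 2

2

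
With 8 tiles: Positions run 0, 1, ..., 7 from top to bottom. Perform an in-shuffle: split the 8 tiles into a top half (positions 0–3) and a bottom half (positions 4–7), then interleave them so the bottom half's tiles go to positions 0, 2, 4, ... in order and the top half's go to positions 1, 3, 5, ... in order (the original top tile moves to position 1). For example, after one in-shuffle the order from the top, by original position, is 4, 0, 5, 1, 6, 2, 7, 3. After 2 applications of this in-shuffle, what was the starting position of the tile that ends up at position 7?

Work backwards from position 7, undoing one in-shuffle at a time:
7 ← 3 ← 1
So the tile now at position 7 started at position 1.

1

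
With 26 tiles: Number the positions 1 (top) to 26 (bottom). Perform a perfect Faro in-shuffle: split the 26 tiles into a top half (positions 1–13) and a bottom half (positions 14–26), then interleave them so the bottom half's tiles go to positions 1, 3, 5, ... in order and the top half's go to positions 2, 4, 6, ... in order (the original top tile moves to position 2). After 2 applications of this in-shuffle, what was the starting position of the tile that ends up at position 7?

Work backwards from position 7, undoing one in-shuffle at a time:
7 ← 17 ← 22
So the tile now at position 7 started at position 22.

22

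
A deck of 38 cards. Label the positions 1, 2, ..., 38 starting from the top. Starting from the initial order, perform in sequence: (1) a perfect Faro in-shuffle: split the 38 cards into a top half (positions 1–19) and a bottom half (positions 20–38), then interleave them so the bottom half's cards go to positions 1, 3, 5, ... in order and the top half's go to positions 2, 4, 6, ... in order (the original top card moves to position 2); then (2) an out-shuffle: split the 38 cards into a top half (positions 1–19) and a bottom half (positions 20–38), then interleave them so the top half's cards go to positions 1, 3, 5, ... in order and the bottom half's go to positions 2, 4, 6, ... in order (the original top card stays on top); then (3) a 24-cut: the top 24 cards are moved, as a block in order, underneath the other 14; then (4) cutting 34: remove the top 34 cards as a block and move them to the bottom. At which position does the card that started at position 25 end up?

1

Track the card from position 25 forward through each operation:
  after op 1 (in-shuffle): 25 → 11
  after op 2 (out-shuffle): 11 → 21
  after op 3 (cut 24): 21 → 35
  after op 4 (cut 34): 35 → 1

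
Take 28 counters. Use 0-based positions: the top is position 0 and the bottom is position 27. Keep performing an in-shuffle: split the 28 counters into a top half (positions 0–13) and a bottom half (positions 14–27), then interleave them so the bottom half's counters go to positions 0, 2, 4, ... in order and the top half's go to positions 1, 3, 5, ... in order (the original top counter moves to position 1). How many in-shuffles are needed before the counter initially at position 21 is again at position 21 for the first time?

Follow position 21 under repeated in-shuffles:
21 → 14 → 0 → 1 → 3 → 7 → 15 → 2 → ... → 21 (length 28)
It first returns after 28 in-shuffles.

28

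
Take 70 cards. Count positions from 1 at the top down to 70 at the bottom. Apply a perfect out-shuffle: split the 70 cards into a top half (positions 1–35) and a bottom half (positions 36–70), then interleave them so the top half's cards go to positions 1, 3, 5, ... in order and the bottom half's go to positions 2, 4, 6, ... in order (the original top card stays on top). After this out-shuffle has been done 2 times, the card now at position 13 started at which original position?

4

Work backwards from position 13, undoing one out-shuffle at a time:
13 ← 7 ← 4
So the card now at position 13 started at position 4.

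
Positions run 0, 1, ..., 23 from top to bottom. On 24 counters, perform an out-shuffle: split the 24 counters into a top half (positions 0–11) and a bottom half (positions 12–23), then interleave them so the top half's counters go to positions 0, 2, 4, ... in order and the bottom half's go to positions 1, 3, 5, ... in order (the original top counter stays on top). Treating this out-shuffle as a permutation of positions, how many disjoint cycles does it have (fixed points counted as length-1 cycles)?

4

Trace each unvisited position around until it returns:
(0) (1 2 4 8 16 9 ... len 11) (5 10 20 17 11 22 ... len 11) (23)
4 cycles in total.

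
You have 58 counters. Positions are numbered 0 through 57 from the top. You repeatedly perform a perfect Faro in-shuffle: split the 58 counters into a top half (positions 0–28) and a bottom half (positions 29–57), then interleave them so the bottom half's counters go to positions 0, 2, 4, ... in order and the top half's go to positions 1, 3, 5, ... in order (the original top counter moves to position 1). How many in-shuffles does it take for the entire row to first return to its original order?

58

The in-shuffle permutes the 58 positions with cycle lengths [58].
Every counter is home exactly when every cycle has completed a whole number of laps, i.e. after lcm(58) = 58 in-shuffles.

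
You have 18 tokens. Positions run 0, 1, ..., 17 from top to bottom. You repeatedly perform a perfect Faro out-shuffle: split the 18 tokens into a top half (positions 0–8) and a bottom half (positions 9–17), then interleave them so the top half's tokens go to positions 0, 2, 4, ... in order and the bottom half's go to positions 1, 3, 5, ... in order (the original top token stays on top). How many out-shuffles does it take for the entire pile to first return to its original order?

The out-shuffle permutes the 18 positions with cycle lengths [1, 1, 8, 8].
Every token is home exactly when every cycle has completed a whole number of laps, i.e. after lcm(1, 8) = 8 out-shuffles.

8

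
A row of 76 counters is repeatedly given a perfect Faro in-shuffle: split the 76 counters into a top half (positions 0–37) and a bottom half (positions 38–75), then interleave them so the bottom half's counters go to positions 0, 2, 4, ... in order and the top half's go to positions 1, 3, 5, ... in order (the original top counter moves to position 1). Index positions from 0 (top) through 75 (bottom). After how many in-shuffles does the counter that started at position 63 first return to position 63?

30

Follow position 63 under repeated in-shuffles:
63 → 50 → 24 → 49 → 22 → 45 → 14 → 29 → ... → 63 (length 30)
It first returns after 30 in-shuffles.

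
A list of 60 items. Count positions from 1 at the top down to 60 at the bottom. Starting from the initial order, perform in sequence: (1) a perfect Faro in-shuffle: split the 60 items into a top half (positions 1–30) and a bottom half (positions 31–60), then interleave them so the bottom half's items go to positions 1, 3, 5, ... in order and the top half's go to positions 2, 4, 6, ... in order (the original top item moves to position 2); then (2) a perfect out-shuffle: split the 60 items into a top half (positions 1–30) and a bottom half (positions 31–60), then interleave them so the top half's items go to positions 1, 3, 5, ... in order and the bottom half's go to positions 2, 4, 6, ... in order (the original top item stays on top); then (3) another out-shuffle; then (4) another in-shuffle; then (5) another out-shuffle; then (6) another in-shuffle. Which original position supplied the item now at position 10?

57

Undo the operations in reverse order, starting from position 10:
  undo op 6 (in-shuffle, from top half): 10 ← 5
  undo op 5 (out-shuffle, from top half): 5 ← 3
  undo op 4 (in-shuffle, from bottom half): 3 ← 32
  undo op 3 (out-shuffle, from bottom half): 32 ← 46
  undo op 2 (out-shuffle, from bottom half): 46 ← 53
  undo op 1 (in-shuffle, from bottom half): 53 ← 57
So the item at position 10 came from original position 57.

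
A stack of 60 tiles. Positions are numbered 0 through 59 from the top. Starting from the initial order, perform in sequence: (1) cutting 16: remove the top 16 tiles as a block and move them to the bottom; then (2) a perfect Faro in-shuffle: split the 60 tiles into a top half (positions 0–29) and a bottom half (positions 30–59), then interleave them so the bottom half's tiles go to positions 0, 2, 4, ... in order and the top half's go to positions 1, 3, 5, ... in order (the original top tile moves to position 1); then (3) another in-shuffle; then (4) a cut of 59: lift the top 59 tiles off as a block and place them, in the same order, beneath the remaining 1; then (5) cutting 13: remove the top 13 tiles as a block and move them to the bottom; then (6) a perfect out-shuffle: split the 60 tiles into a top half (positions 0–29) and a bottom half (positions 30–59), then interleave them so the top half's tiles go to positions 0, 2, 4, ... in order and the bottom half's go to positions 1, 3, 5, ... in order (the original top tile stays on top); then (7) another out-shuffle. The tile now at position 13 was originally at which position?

Undo the operations in reverse order, starting from position 13:
  undo op 7 (out-shuffle, from bottom half): 13 ← 36
  undo op 6 (out-shuffle, from top half): 36 ← 18
  undo op 5 (cut 13): 18 ← 31
  undo op 4 (cut 59): 31 ← 30
  undo op 3 (in-shuffle, from bottom half): 30 ← 45
  undo op 2 (in-shuffle, from top half): 45 ← 22
  undo op 1 (cut 16): 22 ← 38
So the tile at position 13 came from original position 38.

38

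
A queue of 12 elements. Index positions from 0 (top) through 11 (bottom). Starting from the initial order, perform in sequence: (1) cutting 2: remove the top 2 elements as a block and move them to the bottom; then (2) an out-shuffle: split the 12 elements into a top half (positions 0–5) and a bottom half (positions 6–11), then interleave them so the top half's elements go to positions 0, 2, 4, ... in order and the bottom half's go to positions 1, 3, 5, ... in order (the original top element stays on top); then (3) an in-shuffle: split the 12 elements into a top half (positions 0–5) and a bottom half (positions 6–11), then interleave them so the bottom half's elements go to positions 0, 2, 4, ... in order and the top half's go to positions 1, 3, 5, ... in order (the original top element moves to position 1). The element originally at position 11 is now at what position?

Track the element from position 11 forward through each operation:
  after op 1 (cut 2): 11 → 9
  after op 2 (out-shuffle): 9 → 7
  after op 3 (in-shuffle): 7 → 2

2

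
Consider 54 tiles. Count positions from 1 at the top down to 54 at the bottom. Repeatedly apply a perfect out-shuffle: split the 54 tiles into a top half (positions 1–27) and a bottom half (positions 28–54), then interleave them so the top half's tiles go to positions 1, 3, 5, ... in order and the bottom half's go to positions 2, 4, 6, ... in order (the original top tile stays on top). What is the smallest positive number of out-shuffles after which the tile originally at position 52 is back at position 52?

52

Follow position 52 under repeated out-shuffles:
52 → 50 → 46 → 38 → 22 → 43 → 32 → 10 → ... → 52 (length 52)
It first returns after 52 out-shuffles.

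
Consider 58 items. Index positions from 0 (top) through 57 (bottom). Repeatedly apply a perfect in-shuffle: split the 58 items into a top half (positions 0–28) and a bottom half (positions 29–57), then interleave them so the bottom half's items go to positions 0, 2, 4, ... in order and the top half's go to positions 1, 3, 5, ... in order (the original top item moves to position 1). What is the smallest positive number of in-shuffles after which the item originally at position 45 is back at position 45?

58

Follow position 45 under repeated in-shuffles:
45 → 32 → 6 → 13 → 27 → 55 → 52 → 46 → ... → 45 (length 58)
It first returns after 58 in-shuffles.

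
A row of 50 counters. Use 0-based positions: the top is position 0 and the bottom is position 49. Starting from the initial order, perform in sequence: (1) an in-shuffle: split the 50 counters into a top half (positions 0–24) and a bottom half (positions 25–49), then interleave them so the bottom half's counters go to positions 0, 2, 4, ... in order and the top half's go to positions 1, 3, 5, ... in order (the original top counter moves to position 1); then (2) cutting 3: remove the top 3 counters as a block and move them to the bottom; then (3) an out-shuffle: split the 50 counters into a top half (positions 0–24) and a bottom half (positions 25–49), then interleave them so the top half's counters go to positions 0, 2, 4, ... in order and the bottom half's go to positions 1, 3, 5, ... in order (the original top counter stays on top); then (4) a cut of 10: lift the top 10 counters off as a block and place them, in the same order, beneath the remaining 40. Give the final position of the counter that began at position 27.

Track the counter from position 27 forward through each operation:
  after op 1 (in-shuffle): 27 → 4
  after op 2 (cut 3): 4 → 1
  after op 3 (out-shuffle): 1 → 2
  after op 4 (cut 10): 2 → 42

42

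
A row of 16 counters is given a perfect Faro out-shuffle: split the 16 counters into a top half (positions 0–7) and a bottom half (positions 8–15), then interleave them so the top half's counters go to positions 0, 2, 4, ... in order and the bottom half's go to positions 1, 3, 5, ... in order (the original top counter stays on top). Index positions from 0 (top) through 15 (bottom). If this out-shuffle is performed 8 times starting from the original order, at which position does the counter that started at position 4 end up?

Track the counter's position through each out-shuffle:
4 → 8 → 1 → 2 → 4 → 8 → 1 → 2 → 4

4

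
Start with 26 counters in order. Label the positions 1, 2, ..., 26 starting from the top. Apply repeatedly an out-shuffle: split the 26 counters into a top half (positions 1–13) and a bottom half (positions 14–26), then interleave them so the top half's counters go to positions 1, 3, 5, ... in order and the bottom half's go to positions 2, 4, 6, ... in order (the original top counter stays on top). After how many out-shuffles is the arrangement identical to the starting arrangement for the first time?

The out-shuffle permutes the 26 positions with cycle lengths [1, 1, 4, 20].
Every counter is home exactly when every cycle has completed a whole number of laps, i.e. after lcm(1, 4, 20) = 20 out-shuffles.

20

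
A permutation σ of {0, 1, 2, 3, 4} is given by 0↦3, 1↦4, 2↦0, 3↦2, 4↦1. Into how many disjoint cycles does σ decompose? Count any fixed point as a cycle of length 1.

Cycle decomposition: (0 3 2) (1 4).
2 cycles.

2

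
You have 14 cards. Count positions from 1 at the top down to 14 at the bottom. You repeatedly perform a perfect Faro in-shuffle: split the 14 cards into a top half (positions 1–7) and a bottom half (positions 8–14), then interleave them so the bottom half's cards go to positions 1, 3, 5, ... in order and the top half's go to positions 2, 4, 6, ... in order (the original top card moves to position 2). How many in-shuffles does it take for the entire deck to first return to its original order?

The in-shuffle permutes the 14 positions with cycle lengths [2, 4, 4, 4].
Every card is home exactly when every cycle has completed a whole number of laps, i.e. after lcm(2, 4) = 4 in-shuffles.

4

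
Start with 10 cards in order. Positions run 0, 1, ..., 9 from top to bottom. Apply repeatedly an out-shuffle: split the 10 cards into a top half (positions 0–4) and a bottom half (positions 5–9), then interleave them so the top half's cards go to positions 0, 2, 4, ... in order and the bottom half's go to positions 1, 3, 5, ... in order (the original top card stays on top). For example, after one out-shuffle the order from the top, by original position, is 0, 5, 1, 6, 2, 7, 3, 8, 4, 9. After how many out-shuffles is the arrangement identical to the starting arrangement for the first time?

The out-shuffle permutes the 10 positions with cycle lengths [1, 1, 2, 6].
Every card is home exactly when every cycle has completed a whole number of laps, i.e. after lcm(1, 2, 6) = 6 out-shuffles.

6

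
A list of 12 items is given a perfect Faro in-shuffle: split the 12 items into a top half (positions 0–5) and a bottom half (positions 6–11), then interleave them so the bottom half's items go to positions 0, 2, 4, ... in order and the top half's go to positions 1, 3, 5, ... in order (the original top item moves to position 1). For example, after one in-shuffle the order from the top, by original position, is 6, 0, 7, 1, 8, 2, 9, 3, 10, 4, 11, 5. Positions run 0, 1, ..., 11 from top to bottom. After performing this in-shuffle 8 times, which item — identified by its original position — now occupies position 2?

8

Work backwards from position 2, undoing one in-shuffle at a time:
2 ← 7 ← 3 ← 1 ← 0 ← 6 ← 9 ← 4 ← 8
So the item now at position 2 started at position 8.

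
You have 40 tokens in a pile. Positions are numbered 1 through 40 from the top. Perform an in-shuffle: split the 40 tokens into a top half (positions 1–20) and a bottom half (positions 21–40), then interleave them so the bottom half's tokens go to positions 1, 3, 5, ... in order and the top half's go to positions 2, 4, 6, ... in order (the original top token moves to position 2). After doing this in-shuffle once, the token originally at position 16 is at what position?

32

Track the token's position through each in-shuffle:
16 → 32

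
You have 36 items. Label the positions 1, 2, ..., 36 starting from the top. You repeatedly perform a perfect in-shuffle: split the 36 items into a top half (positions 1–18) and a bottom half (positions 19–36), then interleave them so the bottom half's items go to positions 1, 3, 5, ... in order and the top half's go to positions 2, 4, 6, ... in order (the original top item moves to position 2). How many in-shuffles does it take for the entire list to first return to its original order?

36

The in-shuffle permutes the 36 positions with cycle lengths [36].
Every item is home exactly when every cycle has completed a whole number of laps, i.e. after lcm(36) = 36 in-shuffles.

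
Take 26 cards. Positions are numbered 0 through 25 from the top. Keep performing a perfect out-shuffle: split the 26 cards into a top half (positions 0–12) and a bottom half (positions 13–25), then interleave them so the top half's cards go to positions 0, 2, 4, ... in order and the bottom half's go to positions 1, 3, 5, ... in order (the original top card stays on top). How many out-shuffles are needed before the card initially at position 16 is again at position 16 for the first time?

20

Follow position 16 under repeated out-shuffles:
16 → 7 → 14 → 3 → 6 → 12 → 24 → 23 → 21 → 17 → 9 → 18 → 11 → 22 → 19 → 13 → 1 → 2 → 4 → 8 → 16
It first returns after 20 out-shuffles.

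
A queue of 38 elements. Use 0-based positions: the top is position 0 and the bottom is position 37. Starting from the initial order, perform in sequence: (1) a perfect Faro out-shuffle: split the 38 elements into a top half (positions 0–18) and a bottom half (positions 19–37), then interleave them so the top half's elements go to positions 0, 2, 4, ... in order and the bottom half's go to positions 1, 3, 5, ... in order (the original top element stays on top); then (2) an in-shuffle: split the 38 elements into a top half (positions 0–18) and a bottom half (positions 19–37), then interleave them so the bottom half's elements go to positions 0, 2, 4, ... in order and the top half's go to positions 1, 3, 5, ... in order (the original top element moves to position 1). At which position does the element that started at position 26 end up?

Track the element from position 26 forward through each operation:
  after op 1 (out-shuffle): 26 → 15
  after op 2 (in-shuffle): 15 → 31

31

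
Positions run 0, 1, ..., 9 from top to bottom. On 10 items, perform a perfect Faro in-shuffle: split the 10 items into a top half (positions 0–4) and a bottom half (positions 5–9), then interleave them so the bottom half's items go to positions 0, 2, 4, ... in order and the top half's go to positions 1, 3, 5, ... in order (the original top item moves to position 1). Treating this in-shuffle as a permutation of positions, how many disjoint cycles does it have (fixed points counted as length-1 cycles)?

Trace each unvisited position around until it returns:
(0 1 3 7 4 9 8 6 2 5)
1 cycle in total.

1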